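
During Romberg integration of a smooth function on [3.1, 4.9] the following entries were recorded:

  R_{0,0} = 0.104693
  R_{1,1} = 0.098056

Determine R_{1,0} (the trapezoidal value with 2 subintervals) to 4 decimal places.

From R_{1,1} = (4·R_{1,0} − R_{0,0})/3, solve for R_{1,0}:
4·R_{1,0} = 3·0.098056 + 0.104693 = 0.398861
R_{1,0} = 0.099715

0.0997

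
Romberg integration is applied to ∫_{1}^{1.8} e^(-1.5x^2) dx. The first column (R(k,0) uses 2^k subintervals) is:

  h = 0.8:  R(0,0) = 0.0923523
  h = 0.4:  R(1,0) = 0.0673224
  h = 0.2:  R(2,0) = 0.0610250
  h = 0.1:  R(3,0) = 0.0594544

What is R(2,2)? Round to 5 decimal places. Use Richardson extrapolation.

0.05892

R(1,1) = 0.0673224 + (0.0673224 − 0.0923523)/3 = 0.0589791
R(2,1) = 0.0610250 + (0.0610250 − 0.0673224)/3 = 0.0589259
R(2,2) = (16·0.0589259 − 0.0589791) / 15 = 0.0589224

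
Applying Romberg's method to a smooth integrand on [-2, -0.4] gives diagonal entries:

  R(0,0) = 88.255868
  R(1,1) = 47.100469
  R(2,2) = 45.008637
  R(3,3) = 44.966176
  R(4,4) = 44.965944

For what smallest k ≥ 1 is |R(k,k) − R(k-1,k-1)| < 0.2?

|R(1,1) − R(0,0)| = 41.155399 ≥ 0.2
|R(2,2) − R(1,1)| = 2.091832 ≥ 0.2
|R(3,3) − R(2,2)| = 0.042461 < 0.2

k = 3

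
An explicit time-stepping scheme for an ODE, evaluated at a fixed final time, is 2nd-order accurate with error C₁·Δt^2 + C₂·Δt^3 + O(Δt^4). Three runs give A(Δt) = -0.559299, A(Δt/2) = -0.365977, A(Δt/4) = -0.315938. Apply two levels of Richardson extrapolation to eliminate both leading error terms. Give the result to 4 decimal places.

-0.2989

First eliminate the Δt^2 term (factor 2^2 = 4):
  B₁ = (4·(-0.365977) − (-0.559299))/3 = -0.301536
  B₂ = (4·(-0.315938) − (-0.365977))/3 = -0.299258
Then eliminate the Δt^3 term (factor 2^3 = 8):
  (8·(-0.299258) − (-0.301536))/7 = -0.298933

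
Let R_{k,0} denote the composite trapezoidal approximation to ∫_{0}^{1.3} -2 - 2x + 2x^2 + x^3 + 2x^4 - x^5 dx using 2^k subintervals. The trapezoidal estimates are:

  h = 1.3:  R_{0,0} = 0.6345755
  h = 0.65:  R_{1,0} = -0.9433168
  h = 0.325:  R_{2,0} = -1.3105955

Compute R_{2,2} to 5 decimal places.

-1.43060

R_{1,1} = (4·(-0.9433168) − 0.6345755) / 3 = -1.4692809
R_{2,1} = -1.3105955 + (-1.3105955 − (-0.9433168))/3 = -1.4330217
R_{2,2} = -1.4330217 + (-1.4330217 − (-1.4692809))/15 = -1.4306044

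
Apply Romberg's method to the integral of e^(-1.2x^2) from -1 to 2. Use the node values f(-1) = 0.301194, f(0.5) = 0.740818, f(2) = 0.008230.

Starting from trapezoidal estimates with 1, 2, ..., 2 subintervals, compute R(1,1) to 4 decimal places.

R(0,0) (trapezoid, 1 panel, h=3.0000): 0.464136
R(1,0) (trapezoid, 2 panels, h=1.5000): 1.343295
R(1,1) = 1.343295 + (1.343295 − 0.464136)/3 = 1.636348

1.6363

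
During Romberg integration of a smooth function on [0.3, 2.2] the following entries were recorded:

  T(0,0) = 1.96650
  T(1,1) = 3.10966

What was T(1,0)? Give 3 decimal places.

From T(1,1) = (4·T(1,0) − T(0,0))/3, solve for T(1,0):
4·T(1,0) = 3·3.10966 + 1.96650 = 11.29548
T(1,0) = 2.82387

2.824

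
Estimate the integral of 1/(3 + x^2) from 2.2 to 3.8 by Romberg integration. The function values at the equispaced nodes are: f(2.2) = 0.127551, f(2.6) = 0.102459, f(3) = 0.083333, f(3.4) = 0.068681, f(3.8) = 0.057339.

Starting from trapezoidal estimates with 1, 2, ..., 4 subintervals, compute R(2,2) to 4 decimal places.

0.1381

R(0,0) (trapezoid, 1 panel, h=1.6000): 0.147912
R(1,0) (trapezoid, 2 panels, h=0.8000): 0.140622
R(2,0) (trapezoid, 4 panels, h=0.4000): 0.138767
R(1,1) = 0.140622 + (0.140622 − 0.147912)/3 = 0.138192
R(2,1) = 0.138767 + (0.138767 − 0.140622)/3 = 0.138149
R(2,2) = 0.138149 + (0.138149 − 0.138192)/15 = 0.138146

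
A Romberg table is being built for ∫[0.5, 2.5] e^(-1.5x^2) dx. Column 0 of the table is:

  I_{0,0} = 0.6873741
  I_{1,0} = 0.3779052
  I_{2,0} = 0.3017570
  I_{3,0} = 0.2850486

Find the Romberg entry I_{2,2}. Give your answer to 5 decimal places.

0.27648

Richardson extrapolation on the trapezoidal column (denominator 4−1=3):
I_{1,1} = 0.3779052 + (0.3779052 − 0.6873741)/3 = 0.2747489
I_{2,1} = (4·0.3017570 − 0.3779052) / 3 = 0.2763743
I_{2,2} = (16·0.2763743 − 0.2747489) / 15 = 0.2764827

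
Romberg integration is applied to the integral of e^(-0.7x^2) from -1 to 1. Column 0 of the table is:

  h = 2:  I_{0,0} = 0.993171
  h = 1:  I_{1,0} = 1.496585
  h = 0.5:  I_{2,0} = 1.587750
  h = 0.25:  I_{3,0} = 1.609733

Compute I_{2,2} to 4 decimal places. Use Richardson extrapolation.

1.6151

I_{1,1} = (4·1.496585 − 0.993171) / 3 = 1.664390
I_{2,1} = 1.587750 + (1.587750 − 1.496585)/3 = 1.618138
I_{2,2} = 1.618138 + (1.618138 − 1.664390)/15 = 1.615055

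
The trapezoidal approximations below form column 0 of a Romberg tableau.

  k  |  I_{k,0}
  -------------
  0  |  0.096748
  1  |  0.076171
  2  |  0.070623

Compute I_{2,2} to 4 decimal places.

0.0687

Richardson extrapolation on the trapezoidal column (denominator 4−1=3):
I_{1,1} = (4·0.076171 − 0.096748) / 3 = 0.069312
I_{2,1} = (4·0.070623 − 0.076171) / 3 = 0.068774
I_{2,2} = 0.068774 + (0.068774 − 0.069312)/15 = 0.068738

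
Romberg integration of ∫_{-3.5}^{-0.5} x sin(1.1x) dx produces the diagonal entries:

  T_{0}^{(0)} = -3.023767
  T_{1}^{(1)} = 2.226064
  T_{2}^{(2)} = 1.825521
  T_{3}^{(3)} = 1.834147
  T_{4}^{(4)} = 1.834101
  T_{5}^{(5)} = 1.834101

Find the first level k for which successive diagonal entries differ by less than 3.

k = 2

|T_{1}^{(1)} − T_{0}^{(0)}| = 5.249831 ≥ 3
|T_{2}^{(2)} − T_{1}^{(1)}| = 0.400543 < 3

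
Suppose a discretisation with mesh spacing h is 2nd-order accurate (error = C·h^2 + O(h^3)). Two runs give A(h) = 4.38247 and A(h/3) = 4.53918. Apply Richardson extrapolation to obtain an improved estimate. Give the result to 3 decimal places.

4.559

Extrapolated value = (9·A(h/3) − A(h)) / (9 − 1)
= (9·4.53918 − 4.38247) / 8
= 36.47015 / 8 = 4.55877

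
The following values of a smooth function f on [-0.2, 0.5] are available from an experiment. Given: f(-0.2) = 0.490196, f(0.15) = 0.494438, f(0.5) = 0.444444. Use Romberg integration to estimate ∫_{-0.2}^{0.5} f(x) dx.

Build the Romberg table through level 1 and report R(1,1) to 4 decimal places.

R(0,0) (trapezoid, 1 panel, h=0.7000): 0.327124
R(1,0) (trapezoid, 2 panels, h=0.3500): 0.336615
R(1,1) = 0.336615 + (0.336615 − 0.327124)/3 = 0.339779

0.3398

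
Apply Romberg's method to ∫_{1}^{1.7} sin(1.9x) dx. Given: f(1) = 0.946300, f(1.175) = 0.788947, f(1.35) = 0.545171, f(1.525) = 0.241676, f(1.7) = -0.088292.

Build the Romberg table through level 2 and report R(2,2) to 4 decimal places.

R(0,0) (trapezoid, 1 panel, h=0.7000): 0.300303
R(1,0) (trapezoid, 2 panels, h=0.3500): 0.340961
R(2,0) (trapezoid, 4 panels, h=0.1750): 0.350840
R(1,1) = 0.340961 + (0.340961 − 0.300303)/3 = 0.354514
R(2,1) = 0.350840 + (0.350840 − 0.340961)/3 = 0.354133
R(2,2) = 0.354133 + (0.354133 − 0.354514)/15 = 0.354108

0.3541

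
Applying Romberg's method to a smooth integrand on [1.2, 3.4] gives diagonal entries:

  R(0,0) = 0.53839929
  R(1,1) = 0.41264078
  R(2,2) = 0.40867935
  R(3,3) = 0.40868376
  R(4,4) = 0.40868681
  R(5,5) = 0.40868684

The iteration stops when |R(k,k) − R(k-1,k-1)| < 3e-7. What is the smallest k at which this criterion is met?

|R(1,1) − R(0,0)| = 0.12575851 ≥ 3e-7
|R(2,2) − R(1,1)| = 0.00396143 ≥ 3e-7
|R(3,3) − R(2,2)| = 0.00000441 ≥ 3e-7
|R(4,4) − R(3,3)| = 0.00000305 ≥ 3e-7
|R(5,5) − R(4,4)| = 0.00000003 < 3e-7

k = 5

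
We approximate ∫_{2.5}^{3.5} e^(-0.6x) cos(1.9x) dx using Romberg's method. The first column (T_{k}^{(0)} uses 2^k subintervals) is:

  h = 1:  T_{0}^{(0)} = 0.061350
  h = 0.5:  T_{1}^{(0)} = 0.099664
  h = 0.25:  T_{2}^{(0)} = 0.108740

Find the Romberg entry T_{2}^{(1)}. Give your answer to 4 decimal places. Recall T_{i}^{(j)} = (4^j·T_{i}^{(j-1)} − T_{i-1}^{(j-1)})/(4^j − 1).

0.1118

Richardson extrapolation on the trapezoidal column (denominator 4−1=3):
T_{2}^{(1)} = (4·0.108740 − 0.099664) / 3 = 0.111765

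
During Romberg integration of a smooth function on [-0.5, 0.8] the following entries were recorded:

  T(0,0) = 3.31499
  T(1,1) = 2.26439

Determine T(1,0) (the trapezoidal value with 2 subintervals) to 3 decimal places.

2.527

From T(1,1) = (4·T(1,0) − T(0,0))/3, solve for T(1,0):
4·T(1,0) = 3·2.26439 + 3.31499 = 10.10816
T(1,0) = 2.52704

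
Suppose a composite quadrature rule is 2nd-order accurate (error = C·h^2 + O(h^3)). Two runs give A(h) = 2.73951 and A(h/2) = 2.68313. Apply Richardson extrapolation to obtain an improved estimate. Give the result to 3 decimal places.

The leading error scales as h^2; refining by a factor of 2 reduces it by 2^2 = 4.
Extrapolated value = (4·A(h/2) − A(h)) / (4 − 1)
= (4·2.68313 − 2.73951) / 3
= 7.99301 / 3 = 2.66434

2.664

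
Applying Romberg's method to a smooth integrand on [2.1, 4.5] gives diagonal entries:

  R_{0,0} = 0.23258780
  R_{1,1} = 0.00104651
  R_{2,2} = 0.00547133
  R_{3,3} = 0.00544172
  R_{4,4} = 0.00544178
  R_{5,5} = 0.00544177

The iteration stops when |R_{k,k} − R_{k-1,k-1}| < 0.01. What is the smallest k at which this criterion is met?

|R_{1,1} − R_{0,0}| = 0.23154129 ≥ 0.01
|R_{2,2} − R_{1,1}| = 0.00442482 < 0.01

k = 2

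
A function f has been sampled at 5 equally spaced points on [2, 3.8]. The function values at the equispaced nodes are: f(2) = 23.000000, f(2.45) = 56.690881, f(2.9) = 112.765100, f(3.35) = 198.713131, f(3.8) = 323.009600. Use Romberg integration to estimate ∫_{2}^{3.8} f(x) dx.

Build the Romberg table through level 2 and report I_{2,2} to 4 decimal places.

238.9635

I_{0,0} (trapezoid, 1 panel, h=1.8000): 311.408640
I_{1,0} (trapezoid, 2 panels, h=0.9000): 257.192910
I_{2,0} (trapezoid, 4 panels, h=0.4500): 243.528260
I_{1,1} = 257.192910 + (257.192910 − 311.408640)/3 = 239.121000
I_{2,1} = 243.528260 + (243.528260 − 257.192910)/3 = 238.973377
I_{2,2} = 238.973377 + (238.973377 − 239.121000)/15 = 238.963535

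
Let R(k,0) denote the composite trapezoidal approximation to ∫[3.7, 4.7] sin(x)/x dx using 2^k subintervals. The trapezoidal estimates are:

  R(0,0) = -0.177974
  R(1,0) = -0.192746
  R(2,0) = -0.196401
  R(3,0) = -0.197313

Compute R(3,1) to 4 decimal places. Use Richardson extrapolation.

Richardson extrapolation on the trapezoidal column (denominator 4−1=3):
R(3,1) = (4·(-0.197313) − (-0.196401)) / 3 = -0.197617

-0.1976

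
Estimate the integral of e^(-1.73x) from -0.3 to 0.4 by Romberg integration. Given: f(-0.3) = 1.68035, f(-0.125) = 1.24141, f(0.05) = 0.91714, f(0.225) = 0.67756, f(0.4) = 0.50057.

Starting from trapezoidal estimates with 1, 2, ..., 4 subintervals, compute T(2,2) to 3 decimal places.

0.682

T(0,0) (trapezoid, 1 panel, h=0.7000): 0.76332
T(1,0) (trapezoid, 2 panels, h=0.3500): 0.70266
T(2,0) (trapezoid, 4 panels, h=0.1750): 0.68715
T(1,1) = 0.70266 + (0.70266 − 0.76332)/3 = 0.68244
T(2,1) = 0.68715 + (0.68715 − 0.70266)/3 = 0.68198
T(2,2) = 0.68198 + (0.68198 − 0.68244)/15 = 0.68195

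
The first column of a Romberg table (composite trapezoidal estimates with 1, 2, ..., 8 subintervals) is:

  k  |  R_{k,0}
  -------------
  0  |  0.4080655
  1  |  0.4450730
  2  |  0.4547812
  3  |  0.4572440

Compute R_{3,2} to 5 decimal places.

0.45807

Richardson extrapolation on the trapezoidal column (denominator 4−1=3):
R_{2,1} = (4·0.4547812 − 0.4450730) / 3 = 0.4580173
R_{3,1} = (4·0.4572440 − 0.4547812) / 3 = 0.4580649
R_{3,2} = 0.4580649 + (0.4580649 − 0.4580173)/15 = 0.4580681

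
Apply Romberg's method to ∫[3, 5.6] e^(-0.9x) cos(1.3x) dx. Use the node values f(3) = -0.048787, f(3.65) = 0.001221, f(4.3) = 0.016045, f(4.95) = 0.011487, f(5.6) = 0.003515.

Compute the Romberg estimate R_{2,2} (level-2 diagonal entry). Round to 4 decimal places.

R_{0,0} (trapezoid, 1 panel, h=2.6000): -0.058854
R_{1,0} (trapezoid, 2 panels, h=1.3000): -0.008568
R_{2,0} (trapezoid, 4 panels, h=0.6500): 0.003976
R_{1,1} = -0.008568 + (-0.008568 − (-0.058854))/3 = 0.008194
R_{2,1} = 0.003976 + (0.003976 − (-0.008568))/3 = 0.008157
R_{2,2} = 0.008157 + (0.008157 − 0.008194)/15 = 0.008155

0.0082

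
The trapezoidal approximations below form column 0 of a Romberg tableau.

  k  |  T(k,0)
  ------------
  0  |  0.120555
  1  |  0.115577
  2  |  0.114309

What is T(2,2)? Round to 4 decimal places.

0.1139

Richardson extrapolation on the trapezoidal column (denominator 4−1=3):
T(1,1) = 0.115577 + (0.115577 − 0.120555)/3 = 0.113918
T(2,1) = 0.114309 + (0.114309 − 0.115577)/3 = 0.113886
T(2,2) = 0.113886 + (0.113886 − 0.113918)/15 = 0.113884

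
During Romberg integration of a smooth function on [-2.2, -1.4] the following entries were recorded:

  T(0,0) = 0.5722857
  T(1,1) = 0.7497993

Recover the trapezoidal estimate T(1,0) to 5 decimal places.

From T(1,1) = (4·T(1,0) − T(0,0))/3, solve for T(1,0):
4·T(1,0) = 3·0.7497993 + 0.5722857 = 2.8216836
T(1,0) = 0.7054209

0.70542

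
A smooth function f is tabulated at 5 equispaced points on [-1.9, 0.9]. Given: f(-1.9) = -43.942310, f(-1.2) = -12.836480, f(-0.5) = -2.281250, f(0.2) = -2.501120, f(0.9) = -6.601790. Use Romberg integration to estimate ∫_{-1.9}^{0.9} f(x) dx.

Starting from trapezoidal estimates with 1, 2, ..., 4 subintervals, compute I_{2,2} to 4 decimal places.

-27.1285

I_{0,0} (trapezoid, 1 panel, h=2.8000): -70.761740
I_{1,0} (trapezoid, 2 panels, h=1.4000): -38.574620
I_{2,0} (trapezoid, 4 panels, h=0.7000): -30.023630
I_{1,1} = -38.574620 + (-38.574620 − (-70.761740))/3 = -27.845580
I_{2,1} = -30.023630 + (-30.023630 − (-38.574620))/3 = -27.173300
I_{2,2} = -27.173300 + (-27.173300 − (-27.845580))/15 = -27.128481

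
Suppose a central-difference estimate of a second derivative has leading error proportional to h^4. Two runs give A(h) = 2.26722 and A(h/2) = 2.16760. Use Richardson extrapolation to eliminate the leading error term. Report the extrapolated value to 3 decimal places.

2.161

The leading error scales as h^4; refining by a factor of 2 reduces it by 2^4 = 16.
Extrapolated value = (16·A(h/2) − A(h)) / (16 − 1)
= (16·2.16760 − 2.26722) / 15
= 32.41438 / 15 = 2.16096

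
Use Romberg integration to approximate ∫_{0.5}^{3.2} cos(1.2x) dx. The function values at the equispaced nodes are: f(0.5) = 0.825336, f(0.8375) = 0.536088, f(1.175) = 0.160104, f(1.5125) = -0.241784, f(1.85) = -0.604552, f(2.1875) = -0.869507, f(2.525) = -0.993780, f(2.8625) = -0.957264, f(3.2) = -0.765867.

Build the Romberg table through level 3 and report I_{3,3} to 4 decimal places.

-1.0064

I_{0,0} (trapezoid, 1 panel, h=2.7000): 0.080283
I_{1,0} (trapezoid, 2 panels, h=1.3500): -0.776004
I_{2,0} (trapezoid, 4 panels, h=0.6750): -0.950733
I_{3,0} (trapezoid, 8 panels, h=0.3375): -0.992574
I_{1,1} = -0.776004 + (-0.776004 − 0.080283)/3 = -1.061433
I_{2,1} = -0.950733 + (-0.950733 − (-0.776004))/3 = -1.008976
I_{3,1} = -0.992574 + (-0.992574 − (-0.950733))/3 = -1.006521
I_{2,2} = -1.008976 + (-1.008976 − (-1.061433))/15 = -1.005479
I_{3,2} = -1.006521 + (-1.006521 − (-1.008976))/15 = -1.006357
I_{3,3} = -1.006357 + (-1.006357 − (-1.005479))/63 = -1.006371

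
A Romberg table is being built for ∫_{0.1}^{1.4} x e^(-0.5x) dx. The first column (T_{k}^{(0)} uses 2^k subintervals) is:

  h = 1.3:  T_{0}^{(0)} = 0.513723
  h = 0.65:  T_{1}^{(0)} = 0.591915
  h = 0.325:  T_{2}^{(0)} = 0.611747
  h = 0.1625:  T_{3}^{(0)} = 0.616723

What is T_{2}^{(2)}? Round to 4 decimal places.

Richardson extrapolation on the trapezoidal column (denominator 4−1=3):
T_{1}^{(1)} = (4·0.591915 − 0.513723) / 3 = 0.617979
T_{2}^{(1)} = (4·0.611747 − 0.591915) / 3 = 0.618358
T_{2}^{(2)} = (16·0.618358 − 0.617979) / 15 = 0.618383

0.6184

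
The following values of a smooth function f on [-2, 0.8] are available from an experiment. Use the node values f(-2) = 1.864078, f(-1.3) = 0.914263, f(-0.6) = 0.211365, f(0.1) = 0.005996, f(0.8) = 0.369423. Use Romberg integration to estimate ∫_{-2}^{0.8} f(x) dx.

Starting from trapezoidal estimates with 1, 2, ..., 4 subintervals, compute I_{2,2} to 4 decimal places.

1.4815

I_{0,0} (trapezoid, 1 panel, h=2.8000): 3.126901
I_{1,0} (trapezoid, 2 panels, h=1.4000): 1.859362
I_{2,0} (trapezoid, 4 panels, h=0.7000): 1.573862
I_{1,1} = 1.859362 + (1.859362 − 3.126901)/3 = 1.436849
I_{2,1} = 1.573862 + (1.573862 − 1.859362)/3 = 1.478695
I_{2,2} = 1.478695 + (1.478695 − 1.436849)/15 = 1.481485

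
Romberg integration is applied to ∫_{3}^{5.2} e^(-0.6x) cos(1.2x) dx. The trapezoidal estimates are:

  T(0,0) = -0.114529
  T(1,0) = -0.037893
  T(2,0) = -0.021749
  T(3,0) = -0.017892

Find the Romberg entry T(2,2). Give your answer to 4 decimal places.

-0.0166

T(1,1) = -0.037893 + (-0.037893 − (-0.114529))/3 = -0.012348
T(2,1) = (4·(-0.021749) − (-0.037893)) / 3 = -0.016368
T(2,2) = (16·(-0.016368) − (-0.012348)) / 15 = -0.016636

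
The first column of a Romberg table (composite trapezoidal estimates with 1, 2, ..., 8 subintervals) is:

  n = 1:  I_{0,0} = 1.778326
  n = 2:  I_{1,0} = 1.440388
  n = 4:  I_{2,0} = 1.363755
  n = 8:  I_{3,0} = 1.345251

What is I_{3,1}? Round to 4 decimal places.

1.3391

Richardson extrapolation on the trapezoidal column (denominator 4−1=3):
I_{3,1} = (4·1.345251 − 1.363755) / 3 = 1.339083
(Column j=1 coincides with Simpson's rule on the same nodes.)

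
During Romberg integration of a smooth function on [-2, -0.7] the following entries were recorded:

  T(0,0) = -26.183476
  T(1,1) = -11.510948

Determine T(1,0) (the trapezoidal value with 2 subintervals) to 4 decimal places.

-15.1791

From T(1,1) = (4·T(1,0) − T(0,0))/3, solve for T(1,0):
4·T(1,0) = 3·(-11.510948) + (-26.183476) = -60.716320
T(1,0) = -15.179080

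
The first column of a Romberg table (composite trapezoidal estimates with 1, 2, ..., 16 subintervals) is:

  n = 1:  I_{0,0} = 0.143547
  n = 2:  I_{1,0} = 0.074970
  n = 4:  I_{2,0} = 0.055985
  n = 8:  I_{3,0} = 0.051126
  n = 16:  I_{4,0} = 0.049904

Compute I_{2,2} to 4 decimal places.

0.0495

I_{1,1} = 0.074970 + (0.074970 − 0.143547)/3 = 0.052111
I_{2,1} = (4·0.055985 − 0.074970) / 3 = 0.049657
I_{2,2} = 0.049657 + (0.049657 − 0.052111)/15 = 0.049493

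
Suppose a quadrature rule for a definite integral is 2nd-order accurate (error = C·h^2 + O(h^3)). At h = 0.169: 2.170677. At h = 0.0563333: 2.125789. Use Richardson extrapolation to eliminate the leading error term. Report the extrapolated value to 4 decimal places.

2.1202

The leading error scales as h^2; refining by a factor of 3 reduces it by 3^2 = 9.
Extrapolated value = (9·A(h/3) − A(h)) / (9 − 1)
= (9·2.125789 − 2.170677) / 8
= 16.961424 / 8 = 2.120178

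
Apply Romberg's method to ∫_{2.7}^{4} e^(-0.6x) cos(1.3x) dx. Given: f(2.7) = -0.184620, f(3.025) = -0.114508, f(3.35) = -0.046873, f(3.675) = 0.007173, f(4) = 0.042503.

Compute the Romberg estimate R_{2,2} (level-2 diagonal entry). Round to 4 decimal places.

R_{0,0} (trapezoid, 1 panel, h=1.3000): -0.092376
R_{1,0} (trapezoid, 2 panels, h=0.6500): -0.076655
R_{2,0} (trapezoid, 4 panels, h=0.3250): -0.073212
R_{1,1} = -0.076655 + (-0.076655 − (-0.092376))/3 = -0.071415
R_{2,1} = -0.073212 + (-0.073212 − (-0.076655))/3 = -0.072064
R_{2,2} = -0.072064 + (-0.072064 − (-0.071415))/15 = -0.072107

-0.0721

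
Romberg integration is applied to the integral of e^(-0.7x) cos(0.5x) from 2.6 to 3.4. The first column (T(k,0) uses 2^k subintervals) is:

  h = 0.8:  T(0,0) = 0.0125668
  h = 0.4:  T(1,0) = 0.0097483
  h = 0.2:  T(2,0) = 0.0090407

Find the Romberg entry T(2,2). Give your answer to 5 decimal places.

Richardson extrapolation on the trapezoidal column (denominator 4−1=3):
T(1,1) = (4·0.0097483 − 0.0125668) / 3 = 0.0088088
T(2,1) = (4·0.0090407 − 0.0097483) / 3 = 0.0088048
T(2,2) = (16·0.0088048 − 0.0088088) / 15 = 0.0088045

0.00880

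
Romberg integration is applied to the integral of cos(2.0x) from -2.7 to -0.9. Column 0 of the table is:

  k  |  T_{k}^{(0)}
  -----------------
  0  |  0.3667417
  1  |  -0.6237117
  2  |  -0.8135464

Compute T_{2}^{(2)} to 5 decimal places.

-0.87169

T_{1}^{(1)} = (4·(-0.6237117) − 0.3667417) / 3 = -0.9538628
T_{2}^{(1)} = (4·(-0.8135464) − (-0.6237117)) / 3 = -0.8768246
T_{2}^{(2)} = -0.8768246 + (-0.8768246 − (-0.9538628))/15 = -0.8716887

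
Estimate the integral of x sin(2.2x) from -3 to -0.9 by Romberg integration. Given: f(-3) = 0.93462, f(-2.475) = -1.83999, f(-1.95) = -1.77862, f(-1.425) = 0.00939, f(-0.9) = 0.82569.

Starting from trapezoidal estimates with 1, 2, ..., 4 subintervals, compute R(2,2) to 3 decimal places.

R(0,0) (trapezoid, 1 panel, h=2.1000): 1.84833
R(1,0) (trapezoid, 2 panels, h=1.0500): -0.94339
R(2,0) (trapezoid, 4 panels, h=0.5250): -1.43276
R(1,1) = -0.94339 + (-0.94339 − 1.84833)/3 = -1.87396
R(2,1) = -1.43276 + (-1.43276 − (-0.94339))/3 = -1.59588
R(2,2) = -1.59588 + (-1.59588 − (-1.87396))/15 = -1.57734

-1.577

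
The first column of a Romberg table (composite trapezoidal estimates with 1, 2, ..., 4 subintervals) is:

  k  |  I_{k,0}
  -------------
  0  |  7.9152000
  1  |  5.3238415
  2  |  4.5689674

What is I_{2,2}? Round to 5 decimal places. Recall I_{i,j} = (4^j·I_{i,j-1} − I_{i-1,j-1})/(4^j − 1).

Richardson extrapolation on the trapezoidal column (denominator 4−1=3):
I_{1,1} = (4·5.3238415 − 7.9152000) / 3 = 4.4600553
I_{2,1} = (4·4.5689674 − 5.3238415) / 3 = 4.3173427
I_{2,2} = (16·4.3173427 − 4.4600553) / 15 = 4.3078285

4.30783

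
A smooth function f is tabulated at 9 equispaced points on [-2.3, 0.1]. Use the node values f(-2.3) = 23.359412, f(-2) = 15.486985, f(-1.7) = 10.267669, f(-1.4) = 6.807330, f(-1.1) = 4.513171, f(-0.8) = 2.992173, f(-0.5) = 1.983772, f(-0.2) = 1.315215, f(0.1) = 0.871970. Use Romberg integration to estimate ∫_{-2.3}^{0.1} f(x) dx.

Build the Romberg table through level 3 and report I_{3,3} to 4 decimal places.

I_{0,0} (trapezoid, 1 panel, h=2.4000): 29.077658
I_{1,0} (trapezoid, 2 panels, h=1.2000): 19.954634
I_{2,0} (trapezoid, 4 panels, h=0.6000): 17.328182
I_{3,0} (trapezoid, 8 panels, h=0.3000): 16.644602
I_{1,1} = 19.954634 + (19.954634 − 29.077658)/3 = 16.913626
I_{2,1} = 17.328182 + (17.328182 − 19.954634)/3 = 16.452698
I_{3,1} = 16.644602 + (16.644602 − 17.328182)/3 = 16.416742
I_{2,2} = 16.452698 + (16.452698 − 16.913626)/15 = 16.421969
I_{3,2} = 16.416742 + (16.416742 − 16.452698)/15 = 16.414345
I_{3,3} = 16.414345 + (16.414345 − 16.421969)/63 = 16.414224

16.4142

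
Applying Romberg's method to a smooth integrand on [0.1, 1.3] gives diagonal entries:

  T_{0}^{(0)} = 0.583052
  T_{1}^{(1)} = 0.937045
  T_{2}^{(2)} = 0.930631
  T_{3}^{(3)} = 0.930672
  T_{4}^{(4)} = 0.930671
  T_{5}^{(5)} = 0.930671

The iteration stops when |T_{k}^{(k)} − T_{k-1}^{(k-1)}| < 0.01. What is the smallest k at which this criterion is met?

|T_{1}^{(1)} − T_{0}^{(0)}| = 0.353993 ≥ 0.01
|T_{2}^{(2)} − T_{1}^{(1)}| = 0.006414 < 0.01

k = 2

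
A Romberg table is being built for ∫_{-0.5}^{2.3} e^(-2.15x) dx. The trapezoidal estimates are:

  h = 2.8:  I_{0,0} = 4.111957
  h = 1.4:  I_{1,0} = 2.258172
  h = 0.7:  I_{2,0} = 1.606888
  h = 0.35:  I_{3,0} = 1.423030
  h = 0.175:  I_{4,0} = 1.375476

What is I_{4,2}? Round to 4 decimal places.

1.3595

I_{3,1} = 1.423030 + (1.423030 − 1.606888)/3 = 1.361744
I_{4,1} = (4·1.375476 − 1.423030) / 3 = 1.359625
I_{4,2} = 1.359625 + (1.359625 − 1.361744)/15 = 1.359484
(Column j=1 coincides with Simpson's rule on the same nodes.)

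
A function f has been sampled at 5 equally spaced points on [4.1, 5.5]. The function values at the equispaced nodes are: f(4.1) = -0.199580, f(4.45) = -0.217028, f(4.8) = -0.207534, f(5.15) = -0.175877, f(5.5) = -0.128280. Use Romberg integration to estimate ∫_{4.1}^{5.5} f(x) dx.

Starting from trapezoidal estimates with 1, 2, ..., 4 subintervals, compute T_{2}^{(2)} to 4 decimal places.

T_{0}^{(0)} (trapezoid, 1 panel, h=1.4000): -0.229502
T_{1}^{(0)} (trapezoid, 2 panels, h=0.7000): -0.260025
T_{2}^{(0)} (trapezoid, 4 panels, h=0.3500): -0.267529
T_{1}^{(1)} = -0.260025 + (-0.260025 − (-0.229502))/3 = -0.270199
T_{2}^{(1)} = -0.267529 + (-0.267529 − (-0.260025))/3 = -0.270030
T_{2}^{(2)} = -0.270030 + (-0.270030 − (-0.270199))/15 = -0.270019

-0.2700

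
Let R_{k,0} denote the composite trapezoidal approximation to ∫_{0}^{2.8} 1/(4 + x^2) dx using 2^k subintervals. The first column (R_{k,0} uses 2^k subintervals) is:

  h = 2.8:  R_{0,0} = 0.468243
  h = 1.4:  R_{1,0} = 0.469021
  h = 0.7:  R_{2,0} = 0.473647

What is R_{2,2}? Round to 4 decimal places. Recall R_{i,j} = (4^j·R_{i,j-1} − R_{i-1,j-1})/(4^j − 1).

0.4756

R_{1,1} = 0.469021 + (0.469021 − 0.468243)/3 = 0.469280
R_{2,1} = (4·0.473647 − 0.469021) / 3 = 0.475189
R_{2,2} = 0.475189 + (0.475189 − 0.469280)/15 = 0.475583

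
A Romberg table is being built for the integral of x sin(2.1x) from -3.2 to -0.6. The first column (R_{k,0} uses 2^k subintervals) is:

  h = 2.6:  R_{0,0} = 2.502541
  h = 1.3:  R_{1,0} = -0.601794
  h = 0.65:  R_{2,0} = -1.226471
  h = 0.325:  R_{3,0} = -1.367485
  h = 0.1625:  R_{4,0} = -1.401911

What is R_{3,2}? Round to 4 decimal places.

-1.4131

Richardson extrapolation on the trapezoidal column (denominator 4−1=3):
R_{2,1} = (4·(-1.226471) − (-0.601794)) / 3 = -1.434697
R_{3,1} = (4·(-1.367485) − (-1.226471)) / 3 = -1.414490
R_{3,2} = -1.414490 + (-1.414490 − (-1.434697))/15 = -1.413143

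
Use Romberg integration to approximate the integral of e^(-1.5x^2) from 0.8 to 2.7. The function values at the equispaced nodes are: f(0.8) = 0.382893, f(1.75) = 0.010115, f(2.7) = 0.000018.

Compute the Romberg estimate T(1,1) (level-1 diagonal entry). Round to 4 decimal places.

0.1341

T(0,0) (trapezoid, 1 panel, h=1.9000): 0.363765
T(1,0) (trapezoid, 2 panels, h=0.9500): 0.191492
T(1,1) = 0.191492 + (0.191492 − 0.363765)/3 = 0.134068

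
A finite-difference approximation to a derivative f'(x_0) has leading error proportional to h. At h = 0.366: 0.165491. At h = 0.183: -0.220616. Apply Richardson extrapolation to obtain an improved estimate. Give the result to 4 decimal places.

The leading error scales as h; refining by a factor of 2 reduces it by 2^1 = 2.
Extrapolated value = (2·A(h/2) − A(h)) / (2 − 1)
= (2·(-0.220616) − 0.165491) / 1
= -0.606723 / 1 = -0.606723

-0.6067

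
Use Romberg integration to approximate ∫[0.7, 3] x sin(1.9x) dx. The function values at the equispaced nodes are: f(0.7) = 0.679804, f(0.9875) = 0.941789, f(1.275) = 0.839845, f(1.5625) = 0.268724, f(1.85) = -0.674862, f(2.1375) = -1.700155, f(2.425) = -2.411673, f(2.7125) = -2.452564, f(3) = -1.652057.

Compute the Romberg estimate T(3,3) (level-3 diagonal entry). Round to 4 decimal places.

-1.6515

T(0,0) (trapezoid, 1 panel, h=2.3000): -1.118091
T(1,0) (trapezoid, 2 panels, h=1.1500): -1.335137
T(2,0) (trapezoid, 4 panels, h=0.5750): -1.571369
T(3,0) (trapezoid, 8 panels, h=0.2875): -1.631569
T(1,1) = -1.335137 + (-1.335137 − (-1.118091))/3 = -1.407486
T(2,1) = -1.571369 + (-1.571369 − (-1.335137))/3 = -1.650113
T(3,1) = -1.631569 + (-1.631569 − (-1.571369))/3 = -1.651636
T(2,2) = -1.650113 + (-1.650113 − (-1.407486))/15 = -1.666288
T(3,2) = -1.651636 + (-1.651636 − (-1.650113))/15 = -1.651738
T(3,3) = -1.651738 + (-1.651738 − (-1.666288))/63 = -1.651507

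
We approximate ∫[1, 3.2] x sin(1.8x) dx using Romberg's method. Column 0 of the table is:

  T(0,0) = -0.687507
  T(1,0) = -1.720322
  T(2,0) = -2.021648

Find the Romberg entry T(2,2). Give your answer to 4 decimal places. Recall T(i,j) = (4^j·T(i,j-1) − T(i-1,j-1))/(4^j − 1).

-2.1259

Richardson extrapolation on the trapezoidal column (denominator 4−1=3):
T(1,1) = (4·(-1.720322) − (-0.687507)) / 3 = -2.064594
T(2,1) = (4·(-2.021648) − (-1.720322)) / 3 = -2.122090
T(2,2) = (16·(-2.122090) − (-2.064594)) / 15 = -2.125923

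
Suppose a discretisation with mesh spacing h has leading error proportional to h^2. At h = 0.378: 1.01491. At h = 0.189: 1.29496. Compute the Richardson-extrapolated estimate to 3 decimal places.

The leading error scales as h^2; refining by a factor of 2 reduces it by 2^2 = 4.
Extrapolated value = (4·A(h/2) − A(h)) / (4 − 1)
= (4·1.29496 − 1.01491) / 3
= 4.16493 / 3 = 1.38831

1.388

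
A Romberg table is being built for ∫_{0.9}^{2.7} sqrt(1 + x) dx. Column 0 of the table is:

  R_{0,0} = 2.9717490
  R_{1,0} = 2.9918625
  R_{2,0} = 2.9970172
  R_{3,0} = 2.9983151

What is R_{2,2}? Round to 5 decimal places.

2.99875

Richardson extrapolation on the trapezoidal column (denominator 4−1=3):
R_{1,1} = 2.9918625 + (2.9918625 − 2.9717490)/3 = 2.9985670
R_{2,1} = (4·2.9970172 − 2.9918625) / 3 = 2.9987354
R_{2,2} = (16·2.9987354 − 2.9985670) / 15 = 2.9987466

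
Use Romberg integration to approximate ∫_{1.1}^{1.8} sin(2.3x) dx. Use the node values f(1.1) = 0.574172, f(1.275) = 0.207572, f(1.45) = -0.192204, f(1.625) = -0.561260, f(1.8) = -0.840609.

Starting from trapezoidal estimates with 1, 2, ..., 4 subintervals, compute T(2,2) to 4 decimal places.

T(0,0) (trapezoid, 1 panel, h=0.7000): -0.093253
T(1,0) (trapezoid, 2 panels, h=0.3500): -0.113898
T(2,0) (trapezoid, 4 panels, h=0.1750): -0.118844
T(1,1) = -0.113898 + (-0.113898 − (-0.093253))/3 = -0.120780
T(2,1) = -0.118844 + (-0.118844 − (-0.113898))/3 = -0.120493
T(2,2) = -0.120493 + (-0.120493 − (-0.120780))/15 = -0.120474

-0.1205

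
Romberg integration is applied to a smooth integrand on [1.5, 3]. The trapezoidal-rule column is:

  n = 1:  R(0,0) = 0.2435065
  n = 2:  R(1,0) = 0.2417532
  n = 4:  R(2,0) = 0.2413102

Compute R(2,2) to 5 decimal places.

R(1,1) = (4·0.2417532 − 0.2435065) / 3 = 0.2411688
R(2,1) = 0.2413102 + (0.2413102 − 0.2417532)/3 = 0.2411625
R(2,2) = 0.2411625 + (0.2411625 − 0.2411688)/15 = 0.2411621
(Column j=1 coincides with Simpson's rule on the same nodes.)

0.24116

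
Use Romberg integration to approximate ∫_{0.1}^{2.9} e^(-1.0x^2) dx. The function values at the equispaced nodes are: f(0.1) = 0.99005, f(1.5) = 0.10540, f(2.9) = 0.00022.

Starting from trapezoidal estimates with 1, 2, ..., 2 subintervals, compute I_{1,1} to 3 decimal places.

0.659

I_{0,0} (trapezoid, 1 panel, h=2.8000): 1.38638
I_{1,0} (trapezoid, 2 panels, h=1.4000): 0.84075
I_{1,1} = 0.84075 + (0.84075 − 1.38638)/3 = 0.65887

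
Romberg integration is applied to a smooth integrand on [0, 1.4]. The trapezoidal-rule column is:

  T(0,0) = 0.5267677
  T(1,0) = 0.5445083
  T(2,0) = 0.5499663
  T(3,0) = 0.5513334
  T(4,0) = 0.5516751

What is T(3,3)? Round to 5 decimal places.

Richardson extrapolation on the trapezoidal column (denominator 4−1=3):
T(1,1) = 0.5445083 + (0.5445083 − 0.5267677)/3 = 0.5504218
T(2,1) = (4·0.5499663 − 0.5445083) / 3 = 0.5517856
T(3,1) = (4·0.5513334 − 0.5499663) / 3 = 0.5517891
T(2,2) = (16·0.5517856 − 0.5504218) / 15 = 0.5518765
T(3,2) = (16·0.5517891 − 0.5517856) / 15 = 0.5517893
T(3,3) = 0.5517893 + (0.5517893 − 0.5518765)/63 = 0.5517879

0.55179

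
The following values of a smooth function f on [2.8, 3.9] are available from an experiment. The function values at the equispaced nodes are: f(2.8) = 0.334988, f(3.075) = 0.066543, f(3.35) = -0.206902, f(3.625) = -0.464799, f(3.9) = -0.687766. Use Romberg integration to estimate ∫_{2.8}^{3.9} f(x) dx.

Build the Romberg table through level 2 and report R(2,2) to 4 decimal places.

R(0,0) (trapezoid, 1 panel, h=1.1000): -0.194028
R(1,0) (trapezoid, 2 panels, h=0.5500): -0.210810
R(2,0) (trapezoid, 4 panels, h=0.2750): -0.214925
R(1,1) = -0.210810 + (-0.210810 − (-0.194028))/3 = -0.216404
R(2,1) = -0.214925 + (-0.214925 − (-0.210810))/3 = -0.216297
R(2,2) = -0.216297 + (-0.216297 − (-0.216404))/15 = -0.216290

-0.2163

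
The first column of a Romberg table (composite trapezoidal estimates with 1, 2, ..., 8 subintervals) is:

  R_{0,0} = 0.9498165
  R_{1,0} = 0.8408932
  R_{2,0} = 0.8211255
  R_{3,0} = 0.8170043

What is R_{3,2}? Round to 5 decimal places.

0.81570

Richardson extrapolation on the trapezoidal column (denominator 4−1=3):
R_{2,1} = 0.8211255 + (0.8211255 − 0.8408932)/3 = 0.8145363
R_{3,1} = 0.8170043 + (0.8170043 − 0.8211255)/3 = 0.8156306
R_{3,2} = (16·0.8156306 − 0.8145363) / 15 = 0.8157036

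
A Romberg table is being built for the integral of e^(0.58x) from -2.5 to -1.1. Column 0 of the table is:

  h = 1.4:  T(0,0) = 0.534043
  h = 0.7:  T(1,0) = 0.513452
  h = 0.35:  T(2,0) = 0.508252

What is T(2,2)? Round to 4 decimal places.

0.5065

Richardson extrapolation on the trapezoidal column (denominator 4−1=3):
T(1,1) = (4·0.513452 − 0.534043) / 3 = 0.506588
T(2,1) = (4·0.508252 − 0.513452) / 3 = 0.506519
T(2,2) = (16·0.506519 − 0.506588) / 15 = 0.506514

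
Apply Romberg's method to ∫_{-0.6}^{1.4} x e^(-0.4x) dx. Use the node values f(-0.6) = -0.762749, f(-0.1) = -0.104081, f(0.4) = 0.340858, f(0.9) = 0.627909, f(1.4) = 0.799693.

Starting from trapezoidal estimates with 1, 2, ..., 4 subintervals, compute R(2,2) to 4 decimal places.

R(0,0) (trapezoid, 1 panel, h=2.0000): 0.036944
R(1,0) (trapezoid, 2 panels, h=1.0000): 0.359330
R(2,0) (trapezoid, 4 panels, h=0.5000): 0.441579
R(1,1) = 0.359330 + (0.359330 − 0.036944)/3 = 0.466792
R(2,1) = 0.441579 + (0.441579 − 0.359330)/3 = 0.468995
R(2,2) = 0.468995 + (0.468995 − 0.466792)/15 = 0.469142

0.4691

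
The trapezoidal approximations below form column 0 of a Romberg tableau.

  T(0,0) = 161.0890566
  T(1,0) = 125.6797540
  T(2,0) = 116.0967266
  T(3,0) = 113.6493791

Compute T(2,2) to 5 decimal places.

112.83743

Richardson extrapolation on the trapezoidal column (denominator 4−1=3):
T(1,1) = (4·125.6797540 − 161.0890566) / 3 = 113.8766531
T(2,1) = 116.0967266 + (116.0967266 − 125.6797540)/3 = 112.9023841
T(2,2) = (16·112.9023841 − 113.8766531) / 15 = 112.8374328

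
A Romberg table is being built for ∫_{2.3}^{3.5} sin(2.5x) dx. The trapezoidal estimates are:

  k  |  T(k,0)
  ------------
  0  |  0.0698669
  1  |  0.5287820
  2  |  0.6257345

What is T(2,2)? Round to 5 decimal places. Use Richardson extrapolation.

Richardson extrapolation on the trapezoidal column (denominator 4−1=3):
T(1,1) = 0.5287820 + (0.5287820 − 0.0698669)/3 = 0.6817537
T(2,1) = 0.6257345 + (0.6257345 − 0.5287820)/3 = 0.6580520
T(2,2) = (16·0.6580520 − 0.6817537) / 15 = 0.6564719

0.65647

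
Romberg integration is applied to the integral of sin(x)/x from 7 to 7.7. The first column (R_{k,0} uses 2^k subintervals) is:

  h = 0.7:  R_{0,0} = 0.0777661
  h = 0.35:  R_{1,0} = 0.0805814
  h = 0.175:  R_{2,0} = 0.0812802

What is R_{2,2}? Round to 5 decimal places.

0.08151

Richardson extrapolation on the trapezoidal column (denominator 4−1=3):
R_{1,1} = 0.0805814 + (0.0805814 − 0.0777661)/3 = 0.0815198
R_{2,1} = 0.0812802 + (0.0812802 − 0.0805814)/3 = 0.0815131
R_{2,2} = (16·0.0815131 − 0.0815198) / 15 = 0.0815127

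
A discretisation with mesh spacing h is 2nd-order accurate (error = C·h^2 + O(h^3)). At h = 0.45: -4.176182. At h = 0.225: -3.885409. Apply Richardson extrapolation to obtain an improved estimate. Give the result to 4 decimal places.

-3.7885

Extrapolated value = (4·A(h/2) − A(h)) / (4 − 1)
= (4·(-3.885409) − (-4.176182)) / 3
= -11.365454 / 3 = -3.788485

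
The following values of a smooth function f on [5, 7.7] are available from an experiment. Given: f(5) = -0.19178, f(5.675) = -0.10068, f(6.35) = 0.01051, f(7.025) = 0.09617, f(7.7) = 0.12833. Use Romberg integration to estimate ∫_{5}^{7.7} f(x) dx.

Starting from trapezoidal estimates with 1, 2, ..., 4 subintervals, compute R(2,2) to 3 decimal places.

R(0,0) (trapezoid, 1 panel, h=2.7000): -0.08566
R(1,0) (trapezoid, 2 panels, h=1.3500): -0.02864
R(2,0) (trapezoid, 4 panels, h=0.6750): -0.01736
R(1,1) = -0.02864 + (-0.02864 − (-0.08566))/3 = -0.00963
R(2,1) = -0.01736 + (-0.01736 − (-0.02864))/3 = -0.01360
R(2,2) = -0.01360 + (-0.01360 − (-0.00963))/15 = -0.01386

-0.014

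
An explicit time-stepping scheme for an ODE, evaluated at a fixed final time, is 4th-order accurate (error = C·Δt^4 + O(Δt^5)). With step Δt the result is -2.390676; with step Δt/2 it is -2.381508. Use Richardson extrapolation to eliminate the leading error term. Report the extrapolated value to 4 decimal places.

-2.3809

The leading error scales as Δt^4; refining by a factor of 2 reduces it by 2^4 = 16.
Extrapolated value = (16·A(Δt/2) − A(Δt)) / (16 − 1)
= (16·(-2.381508) − (-2.390676)) / 15
= -35.713452 / 15 = -2.380897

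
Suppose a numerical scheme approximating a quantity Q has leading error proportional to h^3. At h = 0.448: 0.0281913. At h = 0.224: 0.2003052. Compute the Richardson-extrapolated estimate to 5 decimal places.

Extrapolated value = (8·A(h/2) − A(h)) / (8 − 1)
= (8·0.2003052 − 0.0281913) / 7
= 1.5742503 / 7 = 0.2248929

0.22489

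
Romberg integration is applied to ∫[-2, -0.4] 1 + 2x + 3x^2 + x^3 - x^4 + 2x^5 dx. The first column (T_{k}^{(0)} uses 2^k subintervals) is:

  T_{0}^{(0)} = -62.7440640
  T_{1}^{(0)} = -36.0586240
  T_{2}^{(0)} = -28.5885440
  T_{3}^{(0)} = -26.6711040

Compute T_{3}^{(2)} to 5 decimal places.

-26.02752

T_{2}^{(1)} = -28.5885440 + (-28.5885440 − (-36.0586240))/3 = -26.0985173
T_{3}^{(1)} = -26.6711040 + (-26.6711040 − (-28.5885440))/3 = -26.0319573
T_{3}^{(2)} = -26.0319573 + (-26.0319573 − (-26.0985173))/15 = -26.0275200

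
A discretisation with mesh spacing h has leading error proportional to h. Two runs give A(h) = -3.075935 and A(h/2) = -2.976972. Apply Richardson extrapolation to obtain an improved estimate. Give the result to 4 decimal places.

The leading error scales as h; refining by a factor of 2 reduces it by 2^1 = 2.
Extrapolated value = (2·A(h/2) − A(h)) / (2 − 1)
= (2·(-2.976972) − (-3.075935)) / 1
= -2.878009 / 1 = -2.878009

-2.8780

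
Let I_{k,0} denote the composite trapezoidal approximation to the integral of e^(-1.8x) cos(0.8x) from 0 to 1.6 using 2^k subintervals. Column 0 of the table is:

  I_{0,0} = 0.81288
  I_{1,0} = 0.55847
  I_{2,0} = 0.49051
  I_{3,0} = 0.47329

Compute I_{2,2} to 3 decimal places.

Richardson extrapolation on the trapezoidal column (denominator 4−1=3):
I_{1,1} = 0.55847 + (0.55847 − 0.81288)/3 = 0.47367
I_{2,1} = 0.49051 + (0.49051 − 0.55847)/3 = 0.46786
I_{2,2} = 0.46786 + (0.46786 − 0.47367)/15 = 0.46747

0.467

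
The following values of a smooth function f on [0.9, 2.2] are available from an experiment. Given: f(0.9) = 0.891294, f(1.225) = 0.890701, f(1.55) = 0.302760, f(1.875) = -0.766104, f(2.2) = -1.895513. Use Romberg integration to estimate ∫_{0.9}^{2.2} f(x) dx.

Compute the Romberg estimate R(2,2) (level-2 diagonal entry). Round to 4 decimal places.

R(0,0) (trapezoid, 1 panel, h=1.3000): -0.652742
R(1,0) (trapezoid, 2 panels, h=0.6500): -0.129577
R(2,0) (trapezoid, 4 panels, h=0.3250): -0.024295
R(1,1) = -0.129577 + (-0.129577 − (-0.652742))/3 = 0.044811
R(2,1) = -0.024295 + (-0.024295 − (-0.129577))/3 = 0.010799
R(2,2) = 0.010799 + (0.010799 − 0.044811)/15 = 0.008532

0.0085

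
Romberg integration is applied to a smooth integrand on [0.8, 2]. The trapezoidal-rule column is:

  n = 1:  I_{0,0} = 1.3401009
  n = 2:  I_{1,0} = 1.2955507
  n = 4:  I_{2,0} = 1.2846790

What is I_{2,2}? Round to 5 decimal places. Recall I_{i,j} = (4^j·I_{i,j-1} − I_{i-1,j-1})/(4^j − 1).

Richardson extrapolation on the trapezoidal column (denominator 4−1=3):
I_{1,1} = (4·1.2955507 − 1.3401009) / 3 = 1.2807006
I_{2,1} = (4·1.2846790 − 1.2955507) / 3 = 1.2810551
I_{2,2} = (16·1.2810551 − 1.2807006) / 15 = 1.2810787

1.28108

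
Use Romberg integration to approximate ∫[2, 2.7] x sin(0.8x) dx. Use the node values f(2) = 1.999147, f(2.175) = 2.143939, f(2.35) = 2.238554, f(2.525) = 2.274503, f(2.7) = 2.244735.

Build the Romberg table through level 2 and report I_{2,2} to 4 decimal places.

I_{0,0} (trapezoid, 1 panel, h=0.7000): 1.485359
I_{1,0} (trapezoid, 2 panels, h=0.3500): 1.526173
I_{2,0} (trapezoid, 4 panels, h=0.1750): 1.536314
I_{1,1} = 1.526173 + (1.526173 − 1.485359)/3 = 1.539778
I_{2,1} = 1.536314 + (1.536314 − 1.526173)/3 = 1.539694
I_{2,2} = 1.539694 + (1.539694 − 1.539778)/15 = 1.539688

1.5397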